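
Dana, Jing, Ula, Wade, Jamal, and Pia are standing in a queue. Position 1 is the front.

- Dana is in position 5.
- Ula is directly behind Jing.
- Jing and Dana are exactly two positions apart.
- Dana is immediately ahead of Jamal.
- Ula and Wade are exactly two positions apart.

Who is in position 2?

Wade

With clue 1, Dana is ruled out for position 2.
With clues 1–3, Jing and Ula are ruled out for position 2.
With clues 1–4, Jamal is ruled out for position 2.
With clues 1–5, Pia is ruled out for position 2.
So position 2 is Wade.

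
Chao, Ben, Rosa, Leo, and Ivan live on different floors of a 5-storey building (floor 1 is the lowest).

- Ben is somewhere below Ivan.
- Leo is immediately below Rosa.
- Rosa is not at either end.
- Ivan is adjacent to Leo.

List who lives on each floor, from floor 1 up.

From clue 1: Ben is in {1,2,3,4}.
From clues 1–3: Rosa is in {2,3,4}.
From clues 1–4: Ben → floor 1, Ivan → floor 2, Leo → floor 3, Rosa → floor 4, Chao → floor 5.

Ben, Ivan, Leo, Rosa, Chao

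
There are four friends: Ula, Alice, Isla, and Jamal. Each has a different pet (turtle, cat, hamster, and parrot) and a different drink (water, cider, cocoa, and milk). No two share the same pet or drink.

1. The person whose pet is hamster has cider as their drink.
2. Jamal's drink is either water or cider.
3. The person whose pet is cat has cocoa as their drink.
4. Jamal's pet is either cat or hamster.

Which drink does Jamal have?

With clues 1–2, cocoa and milk are impossible for Jamal's drink.
With clues 1–4, water is impossible for Jamal's drink.
That leaves cider.

cider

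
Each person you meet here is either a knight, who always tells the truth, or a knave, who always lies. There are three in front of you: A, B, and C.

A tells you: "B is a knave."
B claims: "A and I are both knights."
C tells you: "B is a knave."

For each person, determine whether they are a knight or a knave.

Consider A. Suppose A is a knave.
Then no assignment of the remaining roles makes every statement match its speaker's type — contradiction.
So A is a knight.
Consider B. Suppose B is a knight.
Then A's statement comes out false, contradicting A being a knight.
So B is a knave.
With that fixed, C's statement is true, so C is a knight.

A: knight, B: knave, C: knight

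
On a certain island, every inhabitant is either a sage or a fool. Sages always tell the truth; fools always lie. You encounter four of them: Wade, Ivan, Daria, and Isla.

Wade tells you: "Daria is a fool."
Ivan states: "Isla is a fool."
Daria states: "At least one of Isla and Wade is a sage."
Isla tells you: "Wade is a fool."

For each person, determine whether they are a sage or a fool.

Consider Wade. Suppose Wade is a sage.
Then no assignment of the remaining roles makes every statement match its speaker's type — contradiction.
So Wade is a fool.
With that fixed, Isla's statement is true, so Isla is a sage.
With that fixed, Ivan's statement is false, so Ivan is a fool.
With that fixed, Daria's statement is true, so Daria is a sage.

Wade: fool, Ivan: fool, Daria: sage, Isla: sage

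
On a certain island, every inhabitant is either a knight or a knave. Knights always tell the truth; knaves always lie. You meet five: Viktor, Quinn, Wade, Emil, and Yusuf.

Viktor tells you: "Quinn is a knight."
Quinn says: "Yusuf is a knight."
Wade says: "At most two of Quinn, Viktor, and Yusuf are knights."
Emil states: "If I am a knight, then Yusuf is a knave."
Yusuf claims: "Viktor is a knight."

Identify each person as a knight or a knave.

Consider Viktor. Suppose Viktor is a knight.
Then no assignment of the remaining roles makes every statement match its speaker's type — contradiction.
So Viktor is a knave.
With that fixed, Wade's statement is true, so Wade is a knight.
With that fixed, Yusuf's statement is false, so Yusuf is a knave.
With that fixed, Quinn's statement is false, so Quinn is a knave.
With that fixed, Emil's statement is true, so Emil is a knight.

Viktor: knave, Quinn: knave, Wade: knight, Emil: knight, Yusuf: knave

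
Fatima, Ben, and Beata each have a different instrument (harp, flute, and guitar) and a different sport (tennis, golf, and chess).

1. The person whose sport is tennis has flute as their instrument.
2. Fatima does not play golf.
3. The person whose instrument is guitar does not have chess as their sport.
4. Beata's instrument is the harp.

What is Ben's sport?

golf

With clues 1–4, chess and tennis are impossible for Ben's sport.
That leaves golf.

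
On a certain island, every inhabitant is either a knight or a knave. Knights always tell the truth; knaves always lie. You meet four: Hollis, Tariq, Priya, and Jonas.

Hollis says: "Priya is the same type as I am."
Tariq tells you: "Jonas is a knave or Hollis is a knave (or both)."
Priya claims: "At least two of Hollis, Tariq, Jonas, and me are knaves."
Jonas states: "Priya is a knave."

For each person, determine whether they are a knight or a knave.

Hollis: knave, Tariq: knight, Priya: knight, Jonas: knave

Consider Hollis. Suppose Hollis is a knight.
Then no assignment of the remaining roles makes every statement match its speaker's type — contradiction.
So Hollis is a knave.
With that fixed, Tariq's statement is true, so Tariq is a knight.
Consider Priya. Suppose Priya is a knave.
Then Hollis's statement comes out true, contradicting Hollis being a knave.
So Priya is a knight.
With that fixed, Jonas's statement is false, so Jonas is a knave.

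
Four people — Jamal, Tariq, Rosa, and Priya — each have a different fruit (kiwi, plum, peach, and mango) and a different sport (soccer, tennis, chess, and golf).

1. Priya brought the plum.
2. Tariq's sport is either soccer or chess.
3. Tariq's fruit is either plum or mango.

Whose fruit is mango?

Tariq

Clue 1 rules out Priya for the one with fruit mango.
With clues 1–3, Jamal and Rosa are impossible for the one with fruit mango.
That leaves Tariq.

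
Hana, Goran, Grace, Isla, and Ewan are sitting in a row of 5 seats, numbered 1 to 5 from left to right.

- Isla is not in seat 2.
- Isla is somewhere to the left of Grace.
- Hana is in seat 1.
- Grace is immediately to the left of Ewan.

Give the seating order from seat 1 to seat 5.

From clue 1: Isla is in {1,3,4,5}.
From clues 1–2: Isla is in {1,3,4}.
From clues 1–3: Hana → seat 1.
From clues 1–4: Goran → seat 2, Isla → seat 3, Grace → seat 4, Ewan → seat 5.

Hana, Goran, Isla, Grace, Ewan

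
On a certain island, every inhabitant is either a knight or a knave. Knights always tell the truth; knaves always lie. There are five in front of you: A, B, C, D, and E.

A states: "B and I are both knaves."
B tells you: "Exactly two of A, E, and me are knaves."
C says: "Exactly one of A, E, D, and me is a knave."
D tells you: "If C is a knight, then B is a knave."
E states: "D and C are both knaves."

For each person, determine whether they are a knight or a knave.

A: knave, B: knight, C: knave, D: knight, E: knave

Consider A. Suppose A is a knight.
Then A's own statement would have to be true, but it can't be — contradiction.
So A is a knave.
Consider B. Suppose B is a knave.
Then A's statement comes out true, contradicting A being a knave.
So B is a knight.
Consider C. Suppose C is a knight.
Then no assignment of the remaining roles makes every statement match its speaker's type — contradiction.
So C is a knave.
With that fixed, D's statement is true, so D is a knight.
With that fixed, E's statement is false, so E is a knave.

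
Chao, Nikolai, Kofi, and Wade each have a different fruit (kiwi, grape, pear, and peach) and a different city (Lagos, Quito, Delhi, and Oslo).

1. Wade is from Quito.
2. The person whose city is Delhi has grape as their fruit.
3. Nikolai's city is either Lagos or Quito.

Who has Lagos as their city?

Clue 1 rules out Wade for the one with city Lagos.
With clues 1–3, Chao and Kofi are impossible for the one with city Lagos.
That leaves Nikolai.

Nikolai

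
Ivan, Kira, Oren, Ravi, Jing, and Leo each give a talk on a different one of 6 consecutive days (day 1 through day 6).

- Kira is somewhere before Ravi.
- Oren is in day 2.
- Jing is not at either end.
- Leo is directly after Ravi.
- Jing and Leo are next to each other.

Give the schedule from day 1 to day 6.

From clue 1: Kira is in {1,2,3,4,5}.
From clues 1–2: Oren → day 2.
From clues 1–3: Jing is in {3,4,5}.
From clues 1–4: Kira is in {1,3,4}.
From clues 1–5: Kira → day 1, Ravi → day 3, Leo → day 4, Jing → day 5, Ivan → day 6.

Kira, Oren, Ravi, Leo, Jing, Ivan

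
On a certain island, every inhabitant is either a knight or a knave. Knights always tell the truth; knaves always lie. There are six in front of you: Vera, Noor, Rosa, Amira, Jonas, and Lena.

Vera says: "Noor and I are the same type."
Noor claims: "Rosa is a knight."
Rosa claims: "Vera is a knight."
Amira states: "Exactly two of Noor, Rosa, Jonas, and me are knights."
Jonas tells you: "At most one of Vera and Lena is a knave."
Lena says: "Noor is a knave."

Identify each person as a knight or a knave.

Consider Vera. Suppose Vera is a knave.
Then no assignment of the remaining roles makes every statement match its speaker's type — contradiction.
So Vera is a knight.
With that fixed, Rosa's statement is true, so Rosa is a knight.
With that fixed, Jonas's statement is true, so Jonas is a knight.
With that fixed, Noor's statement is true, so Noor is a knight.
With that fixed, Amira's statement is false, so Amira is a knave.
With that fixed, Lena's statement is false, so Lena is a knave.

Vera: knight, Noor: knight, Rosa: knight, Amira: knave, Jonas: knight, Lena: knave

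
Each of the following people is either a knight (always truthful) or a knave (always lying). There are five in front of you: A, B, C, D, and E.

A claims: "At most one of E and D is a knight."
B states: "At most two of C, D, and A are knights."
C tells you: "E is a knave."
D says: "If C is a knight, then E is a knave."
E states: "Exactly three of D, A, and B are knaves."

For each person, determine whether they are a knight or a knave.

A: knight, B: knave, C: knight, D: knight, E: knave

Consider A. Suppose A is a knave.
Then no assignment of the remaining roles makes every statement match its speaker's type — contradiction.
So A is a knight.
With that fixed, E's statement is false, so E is a knave.
With that fixed, C's statement is true, so C is a knight.
With that fixed, D's statement is true, so D is a knight.
With that fixed, B's statement is false, so B is a knave.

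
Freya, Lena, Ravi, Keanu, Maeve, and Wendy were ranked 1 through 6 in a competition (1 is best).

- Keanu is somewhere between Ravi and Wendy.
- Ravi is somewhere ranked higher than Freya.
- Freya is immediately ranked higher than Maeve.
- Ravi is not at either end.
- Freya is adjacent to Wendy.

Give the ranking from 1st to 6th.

Lena, Ravi, Keanu, Wendy, Freya, Maeve

From clue 1: Keanu is in {2,3,4,5}.
From clues 1–3: Freya is in {2,3,4,5}.
From clues 1–4: Freya is in {3,4,5}.
From clues 1–5: Lena → rank 1, Ravi → rank 2, Keanu → rank 3, Wendy → rank 4, Freya → rank 5, Maeve → rank 6.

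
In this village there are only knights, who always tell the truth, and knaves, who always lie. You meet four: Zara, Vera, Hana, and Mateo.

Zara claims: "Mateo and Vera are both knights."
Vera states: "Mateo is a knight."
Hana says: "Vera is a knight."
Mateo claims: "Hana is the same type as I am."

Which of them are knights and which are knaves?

Consider Zara. Suppose Zara is a knave.
Then no assignment of the remaining roles makes every statement match its speaker's type — contradiction.
So Zara is a knight.
Consider Vera. Suppose Vera is a knave.
Then Zara's statement comes out false, contradicting Zara being a knight.
So Vera is a knight.
With that fixed, Hana's statement is true, so Hana is a knight.
Consider Mateo. Suppose Mateo is a knave.
Then Zara's statement comes out false, contradicting Zara being a knight.
So Mateo is a knight.

Zara: knight, Vera: knight, Hana: knight, Mateo: knight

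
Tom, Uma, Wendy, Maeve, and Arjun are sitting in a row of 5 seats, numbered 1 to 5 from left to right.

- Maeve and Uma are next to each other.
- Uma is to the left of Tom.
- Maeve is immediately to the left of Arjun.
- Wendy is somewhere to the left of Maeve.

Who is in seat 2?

With clues 1–2, Tom is ruled out for seat 2.
With clues 1–3, Arjun and Wendy are ruled out for seat 2.
With clues 1–4, Maeve is ruled out for seat 2.
So seat 2 is Uma.

Uma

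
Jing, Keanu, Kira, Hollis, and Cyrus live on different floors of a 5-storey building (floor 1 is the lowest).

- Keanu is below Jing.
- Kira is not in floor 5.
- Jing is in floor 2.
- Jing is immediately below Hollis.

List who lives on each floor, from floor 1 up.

From clue 1: Jing is in {2,3,4,5}.
From clues 1–3: Keanu → floor 1, Jing → floor 2.
From clues 1–4: Hollis → floor 3, Kira → floor 4, Cyrus → floor 5.

Keanu, Jing, Hollis, Kira, Cyrus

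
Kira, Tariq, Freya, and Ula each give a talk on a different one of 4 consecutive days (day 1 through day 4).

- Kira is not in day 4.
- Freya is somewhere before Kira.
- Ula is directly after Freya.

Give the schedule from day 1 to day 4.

From clue 1: Kira is in {1,2,3}.
From clues 1–2: Kira is in {2,3}.
From clues 1–3: Freya → day 1, Ula → day 2, Kira → day 3, Tariq → day 4.

Freya, Ula, Kira, Tariq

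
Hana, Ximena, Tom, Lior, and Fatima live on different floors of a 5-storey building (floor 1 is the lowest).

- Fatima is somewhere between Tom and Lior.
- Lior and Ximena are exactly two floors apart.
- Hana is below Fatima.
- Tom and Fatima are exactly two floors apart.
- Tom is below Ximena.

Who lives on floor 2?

With clues 1–3, Fatima and Ximena are ruled out for floor 2.
With clues 1–4, Hana is ruled out for floor 2.
With clues 1–5, Lior is ruled out for floor 2.
So floor 2 is Tom.

Tom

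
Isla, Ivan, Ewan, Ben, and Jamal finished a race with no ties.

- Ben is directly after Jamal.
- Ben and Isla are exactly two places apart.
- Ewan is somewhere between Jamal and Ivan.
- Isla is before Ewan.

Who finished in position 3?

With clues 1–3, Ivan and Jamal are ruled out for place 3.
With clues 1–4, Ewan and Isla are ruled out for place 3.
So place 3 is Ben.

Ben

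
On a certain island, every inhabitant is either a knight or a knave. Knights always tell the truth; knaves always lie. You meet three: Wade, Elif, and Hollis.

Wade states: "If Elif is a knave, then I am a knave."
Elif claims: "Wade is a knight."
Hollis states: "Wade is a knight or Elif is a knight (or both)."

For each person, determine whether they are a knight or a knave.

Wade: knight, Elif: knight, Hollis: knight

Consider Wade. Suppose Wade is a knave.
Then Wade's own statement would have to be false, but it can't be — contradiction.
So Wade is a knight.
With that fixed, Elif's statement is true, so Elif is a knight.
With that fixed, Hollis's statement is true, so Hollis is a knight.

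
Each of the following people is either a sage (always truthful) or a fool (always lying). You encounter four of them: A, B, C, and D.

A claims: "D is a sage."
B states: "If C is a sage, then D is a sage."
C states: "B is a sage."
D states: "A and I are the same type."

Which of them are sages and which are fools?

Consider A. Suppose A is a fool.
Then whichever role D has, D's statement has the wrong truth value — contradiction.
So A is a sage.
Consider B. Suppose B is a fool.
Then no assignment of the remaining roles makes every statement match its speaker's type — contradiction.
So B is a sage.
With that fixed, C's statement is true, so C is a sage.
Consider D. Suppose D is a fool.
Then A's statement comes out false, contradicting A being a sage.
So D is a sage.

A: sage, B: sage, C: sage, D: sage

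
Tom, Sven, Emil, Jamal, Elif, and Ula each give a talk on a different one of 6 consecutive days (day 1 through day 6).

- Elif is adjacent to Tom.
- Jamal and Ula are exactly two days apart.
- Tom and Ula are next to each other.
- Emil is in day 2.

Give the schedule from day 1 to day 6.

From clues 1–3: Ula is in {3,4}.
From clues 1–4: Jamal → day 1, Emil → day 2, Ula → day 3, Tom → day 4, Elif → day 5, Sven → day 6.

Jamal, Emil, Ula, Tom, Elif, Sven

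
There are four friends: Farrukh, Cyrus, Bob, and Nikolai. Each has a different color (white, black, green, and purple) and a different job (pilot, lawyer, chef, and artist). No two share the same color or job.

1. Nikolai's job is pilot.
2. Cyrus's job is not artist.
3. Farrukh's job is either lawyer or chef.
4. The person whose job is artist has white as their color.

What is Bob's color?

With clues 1–4, black, green, and purple are impossible for Bob's color.
That leaves white.

white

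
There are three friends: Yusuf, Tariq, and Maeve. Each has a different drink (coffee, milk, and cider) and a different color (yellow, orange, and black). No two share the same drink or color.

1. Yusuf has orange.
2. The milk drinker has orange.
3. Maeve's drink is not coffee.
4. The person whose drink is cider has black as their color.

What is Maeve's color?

black

Clue 1 rules out orange for Maeve's color.
With clues 1–4, yellow is impossible for Maeve's color.
That leaves black.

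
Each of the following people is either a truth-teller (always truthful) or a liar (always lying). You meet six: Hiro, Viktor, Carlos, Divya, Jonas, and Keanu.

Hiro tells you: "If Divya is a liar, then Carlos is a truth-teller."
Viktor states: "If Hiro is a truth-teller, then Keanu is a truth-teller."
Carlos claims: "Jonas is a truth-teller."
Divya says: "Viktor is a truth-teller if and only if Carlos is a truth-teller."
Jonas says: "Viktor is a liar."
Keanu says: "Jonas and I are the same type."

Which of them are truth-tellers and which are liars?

Consider Hiro. Suppose Hiro is a liar.
Then no assignment of the remaining roles makes every statement match its speaker's type — contradiction.
So Hiro is a truth-teller.
Consider Viktor. Suppose Viktor is a truth-teller.
Then no assignment of the remaining roles makes every statement match its speaker's type — contradiction.
So Viktor is a liar.
With that fixed, Jonas's statement is true, so Jonas is a truth-teller.
With that fixed, Carlos's statement is true, so Carlos is a truth-teller.
With that fixed, Divya's statement is false, so Divya is a liar.
Consider Keanu. Suppose Keanu is a truth-teller.
Then Viktor's statement comes out true, contradicting Viktor being a liar.
So Keanu is a liar.

Hiro: truth-teller, Viktor: liar, Carlos: truth-teller, Divya: liar, Jonas: truth-teller, Keanu: liar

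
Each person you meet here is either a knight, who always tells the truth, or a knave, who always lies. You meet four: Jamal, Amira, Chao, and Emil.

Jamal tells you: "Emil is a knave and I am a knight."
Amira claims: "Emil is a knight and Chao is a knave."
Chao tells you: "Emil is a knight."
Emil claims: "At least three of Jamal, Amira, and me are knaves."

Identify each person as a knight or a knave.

Jamal: knight, Amira: knave, Chao: knave, Emil: knave

Consider Jamal. Suppose Jamal is a knave.
Then no assignment of the remaining roles makes every statement match its speaker's type — contradiction.
So Jamal is a knight.
With that fixed, Emil's statement is false, so Emil is a knave.
With that fixed, Amira's statement is false, so Amira is a knave.
With that fixed, Chao's statement is false, so Chao is a knave.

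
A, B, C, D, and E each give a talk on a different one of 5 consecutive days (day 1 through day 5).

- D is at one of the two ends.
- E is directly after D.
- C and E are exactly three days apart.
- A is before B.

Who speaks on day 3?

With clue 1, D is ruled out for day 3.
With clues 1–2, E is ruled out for day 3.
With clues 1–3, C is ruled out for day 3.
With clues 1–4, B is ruled out for day 3.
So day 3 is A.

A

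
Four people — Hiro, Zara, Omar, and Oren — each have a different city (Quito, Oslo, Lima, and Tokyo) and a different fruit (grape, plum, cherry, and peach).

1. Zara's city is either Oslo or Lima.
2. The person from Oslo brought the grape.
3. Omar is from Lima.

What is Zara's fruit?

grape

With clues 1–3, cherry, peach, and plum are impossible for Zara's fruit.
That leaves grape.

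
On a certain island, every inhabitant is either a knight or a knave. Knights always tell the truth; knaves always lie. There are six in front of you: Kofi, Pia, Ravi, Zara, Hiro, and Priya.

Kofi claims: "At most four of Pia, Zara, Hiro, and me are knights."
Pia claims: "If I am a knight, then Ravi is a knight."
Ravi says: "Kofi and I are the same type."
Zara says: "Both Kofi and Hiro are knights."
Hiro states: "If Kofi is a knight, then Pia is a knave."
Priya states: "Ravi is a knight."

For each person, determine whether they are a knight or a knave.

Kofi: knight, Pia: knight, Ravi: knight, Zara: knave, Hiro: knave, Priya: knight

Regardless of anyone's role, Kofi's statement is true, so Kofi is a knight.
Consider Pia. Suppose Pia is a knave.
Then Pia's own statement would have to be false, but it can't be — contradiction.
So Pia is a knight.
With that fixed, Hiro's statement is false, so Hiro is a knave.
With that fixed, Zara's statement is false, so Zara is a knave.
Consider Ravi. Suppose Ravi is a knave.
Then Pia's statement comes out false, contradicting Pia being a knight.
So Ravi is a knight.
With that fixed, Priya's statement is true, so Priya is a knight.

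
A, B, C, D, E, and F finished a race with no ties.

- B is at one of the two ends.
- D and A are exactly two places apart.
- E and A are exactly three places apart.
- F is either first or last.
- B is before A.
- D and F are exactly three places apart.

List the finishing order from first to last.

B, E, D, C, A, F

From clue 1: B is in {1,6}.
From clues 1–4: A is in {2,5}.
From clues 1–5: B → place 1, F → place 6.
From clues 1–6: E → place 2, D → place 3, C → place 4, A → place 5.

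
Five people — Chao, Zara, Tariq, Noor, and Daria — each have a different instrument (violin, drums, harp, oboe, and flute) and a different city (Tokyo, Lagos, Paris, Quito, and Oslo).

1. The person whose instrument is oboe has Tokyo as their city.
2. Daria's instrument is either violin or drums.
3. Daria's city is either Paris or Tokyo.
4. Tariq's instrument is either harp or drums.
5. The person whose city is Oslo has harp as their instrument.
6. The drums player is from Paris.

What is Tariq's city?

With clues 1–3, Paris is impossible for Tariq's city.
With clues 1–4, Tokyo is impossible for Tariq's city.
With clues 1–6, Lagos and Quito are impossible for Tariq's city.
That leaves Oslo.

Oslo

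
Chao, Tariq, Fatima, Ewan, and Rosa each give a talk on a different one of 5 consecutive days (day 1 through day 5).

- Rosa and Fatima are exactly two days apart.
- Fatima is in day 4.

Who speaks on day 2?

Rosa

With clues 1–2, Chao, Ewan, Fatima, and Tariq are ruled out for day 2.
So day 2 is Rosa.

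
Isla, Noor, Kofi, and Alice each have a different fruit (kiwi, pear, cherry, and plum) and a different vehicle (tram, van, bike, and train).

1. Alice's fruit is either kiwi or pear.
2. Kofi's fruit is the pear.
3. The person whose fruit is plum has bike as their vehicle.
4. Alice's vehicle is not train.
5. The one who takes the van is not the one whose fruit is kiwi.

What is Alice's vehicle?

With clues 1–3, bike is impossible for Alice's vehicle.
With clues 1–4, train is impossible for Alice's vehicle.
With clues 1–5, van is impossible for Alice's vehicle.
That leaves tram.

tram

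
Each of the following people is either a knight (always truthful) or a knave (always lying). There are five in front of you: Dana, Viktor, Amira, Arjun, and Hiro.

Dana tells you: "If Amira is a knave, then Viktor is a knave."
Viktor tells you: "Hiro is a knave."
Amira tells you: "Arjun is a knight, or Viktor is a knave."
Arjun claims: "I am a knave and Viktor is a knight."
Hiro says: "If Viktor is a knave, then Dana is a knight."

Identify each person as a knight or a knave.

Consider Dana. Suppose Dana is a knave.
Then no assignment of the remaining roles makes every statement match its speaker's type — contradiction.
So Dana is a knight.
With that fixed, Hiro's statement is true, so Hiro is a knight.
With that fixed, Viktor's statement is false, so Viktor is a knave.
With that fixed, Amira's statement is true, so Amira is a knight.
With that fixed, Arjun's statement is false, so Arjun is a knave.

Dana: knight, Viktor: knave, Amira: knight, Arjun: knave, Hiro: knight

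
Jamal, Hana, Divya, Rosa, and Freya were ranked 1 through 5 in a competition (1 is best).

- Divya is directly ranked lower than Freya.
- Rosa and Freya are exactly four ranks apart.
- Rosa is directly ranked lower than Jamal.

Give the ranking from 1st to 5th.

From clue 1: Divya is in {2,3,4,5}.
From clues 1–2: Freya → rank 1, Divya → rank 2, Rosa → rank 5.
From clues 1–3: Hana → rank 3, Jamal → rank 4.

Freya, Divya, Hana, Jamal, Rosa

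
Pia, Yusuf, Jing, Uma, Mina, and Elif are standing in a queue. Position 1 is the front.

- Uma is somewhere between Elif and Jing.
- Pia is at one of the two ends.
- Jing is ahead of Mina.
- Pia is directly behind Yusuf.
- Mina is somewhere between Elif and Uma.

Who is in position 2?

Uma

With clues 1–2, Pia is ruled out for position 2.
With clues 1–4, Elif, Jing, and Yusuf are ruled out for position 2.
With clues 1–5, Mina is ruled out for position 2.
So position 2 is Uma.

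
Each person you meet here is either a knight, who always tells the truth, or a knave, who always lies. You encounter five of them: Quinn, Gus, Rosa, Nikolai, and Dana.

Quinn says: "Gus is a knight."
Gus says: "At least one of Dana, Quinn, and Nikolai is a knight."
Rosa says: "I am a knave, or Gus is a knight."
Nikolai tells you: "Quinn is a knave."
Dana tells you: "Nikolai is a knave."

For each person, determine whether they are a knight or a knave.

Consider Quinn. Suppose Quinn is a knave.
Then no assignment of the remaining roles makes every statement match its speaker's type — contradiction.
So Quinn is a knight.
With that fixed, Gus's statement is true, so Gus is a knight.
With that fixed, Rosa's statement is true, so Rosa is a knight.
With that fixed, Nikolai's statement is false, so Nikolai is a knave.
With that fixed, Dana's statement is true, so Dana is a knight.

Quinn: knight, Gus: knight, Rosa: knight, Nikolai: knave, Dana: knight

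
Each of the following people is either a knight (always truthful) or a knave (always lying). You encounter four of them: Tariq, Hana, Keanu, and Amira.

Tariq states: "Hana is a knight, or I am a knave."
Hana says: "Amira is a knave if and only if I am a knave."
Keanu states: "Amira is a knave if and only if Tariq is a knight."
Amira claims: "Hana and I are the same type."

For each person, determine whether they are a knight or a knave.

Consider Tariq. Suppose Tariq is a knave.
Then Tariq's own statement would have to be false, but it can't be — contradiction.
So Tariq is a knight.
Consider Hana. Suppose Hana is a knave.
Then Tariq's statement comes out false, contradicting Tariq being a knight.
So Hana is a knight.
Consider Keanu. Suppose Keanu is a knight.
Then no assignment of the remaining roles makes every statement match its speaker's type — contradiction.
So Keanu is a knave.
Consider Amira. Suppose Amira is a knave.
Then Hana's statement comes out false, contradicting Hana being a knight.
So Amira is a knight.

Tariq: knight, Hana: knight, Keanu: knave, Amira: knight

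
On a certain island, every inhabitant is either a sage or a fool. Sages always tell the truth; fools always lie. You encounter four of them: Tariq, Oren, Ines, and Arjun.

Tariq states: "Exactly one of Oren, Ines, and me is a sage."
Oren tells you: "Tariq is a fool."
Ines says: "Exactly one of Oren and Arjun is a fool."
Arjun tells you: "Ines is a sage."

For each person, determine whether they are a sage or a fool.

Consider Tariq. Suppose Tariq is a fool.
Then no assignment of the remaining roles makes every statement match its speaker's type — contradiction.
So Tariq is a sage.
With that fixed, Oren's statement is false, so Oren is a fool.
Consider Ines. Suppose Ines is a sage.
Then Tariq's statement comes out false, contradicting Tariq being a sage.
So Ines is a fool.
With that fixed, Arjun's statement is false, so Arjun is a fool.

Tariq: sage, Oren: fool, Ines: fool, Arjun: fool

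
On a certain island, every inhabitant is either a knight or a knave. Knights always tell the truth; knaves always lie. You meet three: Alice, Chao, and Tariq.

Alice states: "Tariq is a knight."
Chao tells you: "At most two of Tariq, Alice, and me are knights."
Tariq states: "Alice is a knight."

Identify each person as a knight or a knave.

Alice: knave, Chao: knight, Tariq: knave

Consider Alice. Suppose Alice is a knight.
Then no assignment of the remaining roles makes every statement match its speaker's type — contradiction.
So Alice is a knave.
With that fixed, Chao's statement is true, so Chao is a knight.
With that fixed, Tariq's statement is false, so Tariq is a knave.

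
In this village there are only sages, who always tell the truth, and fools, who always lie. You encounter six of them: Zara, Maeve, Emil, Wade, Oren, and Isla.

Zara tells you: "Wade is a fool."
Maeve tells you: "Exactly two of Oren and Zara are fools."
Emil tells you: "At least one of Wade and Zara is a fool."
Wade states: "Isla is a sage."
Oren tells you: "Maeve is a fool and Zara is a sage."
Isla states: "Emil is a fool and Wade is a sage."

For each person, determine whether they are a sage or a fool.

Consider Zara. Suppose Zara is a fool.
Then no assignment of the remaining roles makes every statement match its speaker's type — contradiction.
So Zara is a sage.
With that fixed, Maeve's statement is false, so Maeve is a fool.
With that fixed, Oren's statement is true, so Oren is a sage.
Consider Emil. Suppose Emil is a fool.
Then no assignment of the remaining roles makes every statement match its speaker's type — contradiction.
So Emil is a sage.
With that fixed, Isla's statement is false, so Isla is a fool.
With that fixed, Wade's statement is false, so Wade is a fool.

Zara: sage, Maeve: fool, Emil: sage, Wade: fool, Oren: sage, Isla: fool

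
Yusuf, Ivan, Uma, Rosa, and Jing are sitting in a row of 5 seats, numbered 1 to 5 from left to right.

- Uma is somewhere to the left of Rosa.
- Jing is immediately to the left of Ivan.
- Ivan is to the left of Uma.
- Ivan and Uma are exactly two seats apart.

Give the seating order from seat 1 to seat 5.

Jing, Ivan, Yusuf, Uma, Rosa

From clue 1: Uma is in {1,2,3,4}.
From clues 1–2: Ivan is in {2,3,4,5}.
From clues 1–3: Ivan is in {2,3}.
From clues 1–4: Jing → seat 1, Ivan → seat 2, Yusuf → seat 3, Uma → seat 4, Rosa → seat 5.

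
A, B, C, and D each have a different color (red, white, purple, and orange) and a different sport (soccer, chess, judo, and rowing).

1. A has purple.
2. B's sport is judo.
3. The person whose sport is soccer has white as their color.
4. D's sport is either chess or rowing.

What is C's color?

Clue 1 rules out purple for C's color.
With clues 1–4, orange and red are impossible for C's color.
That leaves white.

white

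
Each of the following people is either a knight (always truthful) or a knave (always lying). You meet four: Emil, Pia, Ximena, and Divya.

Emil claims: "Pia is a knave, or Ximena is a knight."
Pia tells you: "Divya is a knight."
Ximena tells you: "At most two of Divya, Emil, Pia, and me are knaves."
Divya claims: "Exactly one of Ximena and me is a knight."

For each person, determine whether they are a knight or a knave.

Emil: knight, Pia: knave, Ximena: knave, Divya: knave

Consider Emil. Suppose Emil is a knave.
Then no assignment of the remaining roles makes every statement match its speaker's type — contradiction.
So Emil is a knight.
Consider Pia. Suppose Pia is a knight.
Then no assignment of the remaining roles makes every statement match its speaker's type — contradiction.
So Pia is a knave.
Consider Ximena. Suppose Ximena is a knight.
Then whichever role Divya has, Divya's statement has the wrong truth value — contradiction.
So Ximena is a knave.
Consider Divya. Suppose Divya is a knight.
Then Pia's statement comes out true, contradicting Pia being a knave.
So Divya is a knave.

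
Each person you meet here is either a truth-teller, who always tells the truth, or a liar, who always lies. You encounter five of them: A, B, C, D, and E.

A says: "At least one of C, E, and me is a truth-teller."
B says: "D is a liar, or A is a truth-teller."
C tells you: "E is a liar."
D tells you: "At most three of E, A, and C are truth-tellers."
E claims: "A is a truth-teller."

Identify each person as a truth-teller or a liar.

A: truth-teller, B: truth-teller, C: liar, D: truth-teller, E: truth-teller

Regardless of anyone's role, D's statement is true, so D is a truth-teller.
Consider A. Suppose A is a liar.
Then no assignment of the remaining roles makes every statement match its speaker's type — contradiction.
So A is a truth-teller.
With that fixed, B's statement is true, so B is a truth-teller.
With that fixed, E's statement is true, so E is a truth-teller.
With that fixed, C's statement is false, so C is a liar.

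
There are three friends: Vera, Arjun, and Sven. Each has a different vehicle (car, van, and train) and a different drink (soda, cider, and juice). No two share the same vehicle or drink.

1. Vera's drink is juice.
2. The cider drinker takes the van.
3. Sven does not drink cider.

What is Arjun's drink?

Clue 1 rules out juice for Arjun's drink.
With clues 1–3, soda is impossible for Arjun's drink.
That leaves cider.

cider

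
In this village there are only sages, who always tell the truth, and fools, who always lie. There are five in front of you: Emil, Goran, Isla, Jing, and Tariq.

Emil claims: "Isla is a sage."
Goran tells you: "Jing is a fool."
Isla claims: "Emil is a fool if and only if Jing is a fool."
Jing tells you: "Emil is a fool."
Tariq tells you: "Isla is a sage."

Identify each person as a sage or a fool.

Emil: fool, Goran: fool, Isla: fool, Jing: sage, Tariq: fool

Consider Emil. Suppose Emil is a sage.
Then no assignment of the remaining roles makes every statement match its speaker's type — contradiction.
So Emil is a fool.
With that fixed, Jing's statement is true, so Jing is a sage.
With that fixed, Goran's statement is false, so Goran is a fool.
With that fixed, Isla's statement is false, so Isla is a fool.
With that fixed, Tariq's statement is false, so Tariq is a fool.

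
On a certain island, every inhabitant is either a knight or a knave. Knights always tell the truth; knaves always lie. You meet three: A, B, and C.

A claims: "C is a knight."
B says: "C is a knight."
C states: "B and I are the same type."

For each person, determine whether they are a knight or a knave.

A: knight, B: knight, C: knight

Consider A. Suppose A is a knave.
Then no assignment of the remaining roles makes every statement match its speaker's type — contradiction.
So A is a knight.
Consider B. Suppose B is a knave.
Then whichever role C has, C's statement has the wrong truth value — contradiction.
So B is a knight.
Consider C. Suppose C is a knave.
Then A's statement comes out false, contradicting A being a knight.
So C is a knight.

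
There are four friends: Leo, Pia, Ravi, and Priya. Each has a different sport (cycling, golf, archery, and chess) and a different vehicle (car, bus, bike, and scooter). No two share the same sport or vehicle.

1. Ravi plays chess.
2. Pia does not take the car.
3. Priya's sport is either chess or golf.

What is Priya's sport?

Clue 1 rules out chess for Priya's sport.
With clues 1–3, archery and cycling are impossible for Priya's sport.
That leaves golf.

golf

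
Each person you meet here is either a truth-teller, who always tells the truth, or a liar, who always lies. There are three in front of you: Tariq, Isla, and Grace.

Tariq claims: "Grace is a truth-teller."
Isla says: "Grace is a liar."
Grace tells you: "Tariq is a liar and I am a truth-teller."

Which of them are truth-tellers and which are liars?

Tariq: liar, Isla: truth-teller, Grace: liar

Consider Tariq. Suppose Tariq is a truth-teller.
Then no assignment of the remaining roles makes every statement match its speaker's type — contradiction.
So Tariq is a liar.
Consider Isla. Suppose Isla is a liar.
Then no assignment of the remaining roles makes every statement match its speaker's type — contradiction.
So Isla is a truth-teller.
Consider Grace. Suppose Grace is a truth-teller.
Then Tariq's statement comes out true, contradicting Tariq being a liar.
So Grace is a liar.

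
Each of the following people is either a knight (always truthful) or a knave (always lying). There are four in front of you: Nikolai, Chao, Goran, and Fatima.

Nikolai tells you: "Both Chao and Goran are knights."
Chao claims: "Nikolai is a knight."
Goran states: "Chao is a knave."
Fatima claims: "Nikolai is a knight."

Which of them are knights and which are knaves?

Consider Nikolai. Suppose Nikolai is a knight.
Then no assignment of the remaining roles makes every statement match its speaker's type — contradiction.
So Nikolai is a knave.
With that fixed, Chao's statement is false, so Chao is a knave.
With that fixed, Goran's statement is true, so Goran is a knight.
With that fixed, Fatima's statement is false, so Fatima is a knave.

Nikolai: knave, Chao: knave, Goran: knight, Fatima: knave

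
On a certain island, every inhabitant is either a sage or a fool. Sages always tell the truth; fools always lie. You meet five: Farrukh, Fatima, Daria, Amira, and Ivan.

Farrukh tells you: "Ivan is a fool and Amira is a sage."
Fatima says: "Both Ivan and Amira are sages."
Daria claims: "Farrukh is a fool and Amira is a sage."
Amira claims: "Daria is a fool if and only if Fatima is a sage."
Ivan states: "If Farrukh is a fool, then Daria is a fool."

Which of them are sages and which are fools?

Consider Farrukh. Suppose Farrukh is a sage.
Then no assignment of the remaining roles makes every statement match its speaker's type — contradiction.
So Farrukh is a fool.
Consider Fatima. Suppose Fatima is a sage.
Then no assignment of the remaining roles makes every statement match its speaker's type — contradiction.
So Fatima is a fool.
Consider Daria. Suppose Daria is a sage.
Then no assignment of the remaining roles makes every statement match its speaker's type — contradiction.
So Daria is a fool.
With that fixed, Amira's statement is false, so Amira is a fool.
With that fixed, Ivan's statement is true, so Ivan is a sage.

Farrukh: fool, Fatima: fool, Daria: fool, Amira: fool, Ivan: sage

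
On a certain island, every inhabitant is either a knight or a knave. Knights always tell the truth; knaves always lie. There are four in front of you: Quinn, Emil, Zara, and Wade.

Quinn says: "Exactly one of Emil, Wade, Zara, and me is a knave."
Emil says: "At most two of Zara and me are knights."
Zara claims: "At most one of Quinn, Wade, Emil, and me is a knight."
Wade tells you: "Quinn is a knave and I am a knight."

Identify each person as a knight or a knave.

Quinn: knave, Emil: knight, Zara: knave, Wade: knight

Regardless of anyone's role, Emil's statement is true, so Emil is a knight.
Consider Quinn. Suppose Quinn is a knight.
Then no assignment of the remaining roles makes every statement match its speaker's type — contradiction.
So Quinn is a knave.
Consider Zara. Suppose Zara is a knight.
Then Zara's own statement would have to be true, but it can't be — contradiction.
So Zara is a knave.
Consider Wade. Suppose Wade is a knave.
Then Zara's statement comes out true, contradicting Zara being a knave.
So Wade is a knight.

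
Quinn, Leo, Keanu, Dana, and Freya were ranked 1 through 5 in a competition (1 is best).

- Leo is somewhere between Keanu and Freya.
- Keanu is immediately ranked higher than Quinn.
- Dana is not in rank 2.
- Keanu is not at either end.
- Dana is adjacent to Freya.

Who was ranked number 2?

Freya

With clues 1–3, Dana is ruled out for rank 2.
With clues 1–4, Quinn is ruled out for rank 2.
With clues 1–5, Keanu and Leo are ruled out for rank 2.
So rank 2 is Freya.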